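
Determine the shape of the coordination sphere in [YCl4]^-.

tetrahedral

Ligand charges: each chloride is −1. With an overall charge of −1 the yttrium centre must be in the +3 oxidation state.
Group 3 minus oxidation state 3 gives a d⁰ configuration.
With 4 monodentate ligands the coordination number is 4.
A d⁰ ion has no crystal-field stabilisation preference between square planar and tetrahedral, so four ligands adopt the sterically favoured tetrahedral geometry.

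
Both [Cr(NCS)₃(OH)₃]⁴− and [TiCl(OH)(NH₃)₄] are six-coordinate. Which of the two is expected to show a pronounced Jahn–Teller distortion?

[Cr(NCS)₃(OH)₃]⁴−: Summing ligand charges against the −4 overall charge gives an oxidation state of +2 for chromium. Cr sits in group 6, so the d-electron count is 6 − 2 = 4. Hydroxide and isothiocyanate are weak-field ligands for a first-row metal, so the complex is high-spin. The t₂g³e_g¹ (high-spin) configuration has an unevenly filled e_g set; the Jahn–Teller theorem predicts a tetragonal distortion (typically axial elongation) to lift the degeneracy.
[TiCl(OH)(NH₃)₄]: Ligand charges: each chloride is −1; each hydroxide is −1; ammonia is neutral. With an overall charge of 0 the titanium centre must be in the +2 oxidation state. Ti sits in group 4, so the d-electron count is 4 − 2 = 2. The d² configuration leaves the e_g set evenly filled (or empty) — no strong Jahn–Teller driving force.

[Cr(NCS)₃(OH)₃]⁴−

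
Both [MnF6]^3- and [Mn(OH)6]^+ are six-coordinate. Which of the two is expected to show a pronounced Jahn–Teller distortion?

[MnF6]^3-

[MnF6]^3-: Ligand charges: each fluoride is −1. With an overall charge of −3 the manganese centre must be in the +3 oxidation state. Group 7 minus oxidation state 3 gives a d⁴ configuration. Fluoride is a weak-field ligand for a first-row metal, so the complex is high-spin. The t₂g³e_g¹ (high-spin) configuration has an unevenly filled e_g set; the Jahn–Teller theorem predicts a tetragonal distortion (typically axial elongation) to lift the degeneracy.
[Mn(OH)6]^+: Summing ligand charges against the +1 overall charge gives an oxidation state of +7 for manganese. Manganese is a group-7 element; Mn(VII) is therefore d⁰. The d⁰ configuration leaves the e_g set evenly filled (or empty) — no strong Jahn–Teller driving force.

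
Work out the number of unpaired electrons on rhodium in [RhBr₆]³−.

Each bromide is −1; balancing the −3 overall charge requires Rh(III).
Group 9 minus oxidation state 3 gives a d⁶ configuration.
The spin state decides the count: a 4d ion has a large Δₒ and is invariably low-spin.
An octahedral low-spin d⁶ ion is t₂g⁶e_g⁰, giving 0 unpaired electrons.

0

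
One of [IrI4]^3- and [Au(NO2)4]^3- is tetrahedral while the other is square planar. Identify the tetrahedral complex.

For [IrI4]^3-: Summing ligand charges against the −3 overall charge gives an oxidation state of +1 for iridium. Group 9 minus oxidation state 1 gives a d⁸ configuration. A 5d d⁸ ion has a large crystal-field splitting; square planar leaves the high-energy d_{x²−y²} orbital empty and maximises CFSE. → square planar.
For [Au(NO2)4]^3-: Summing ligand charges against the −3 overall charge gives an oxidation state of +1 for gold. Au sits in group 11, so the d-electron count is 11 − 1 = 10. A d¹⁰ ion has no crystal-field stabilisation preference between square planar and tetrahedral, so four ligands adopt the sterically favoured tetrahedral geometry. → tetrahedral.

[Au(NO2)4]^3-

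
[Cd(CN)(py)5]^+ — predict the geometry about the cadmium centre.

octahedral

Ligand charges: each cyanide is −1; pyridine is neutral. With an overall charge of +1 the cadmium centre must be in the +2 oxidation state.
Cd sits in group 12, so the d-electron count is 12 − 2 = 10.
Coordination number: 6.
Six donors around a single metal centre give an octahedral coordination sphere.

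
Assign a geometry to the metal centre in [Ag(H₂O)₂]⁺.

linear

Water is neutral; balancing the +1 overall charge requires Ag(I).
Silver is a group-11 element; Ag(I) is therefore d¹⁰.
Coordination number: 2.
A d¹⁰ ion with only two ligands adopts a linear arrangement (sp hybridisation; no CFSE preference).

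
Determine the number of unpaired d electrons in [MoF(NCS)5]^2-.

2

Each fluoride is −1; each isothiocyanate is −1; balancing the −2 overall charge requires Mo(IV).
Mo sits in group 6, so the d-electron count is 6 − 4 = 2.
In an octahedral field the d² configuration is t₂g²e_g⁰ (only one arrangement possible), giving 2 unpaired electrons.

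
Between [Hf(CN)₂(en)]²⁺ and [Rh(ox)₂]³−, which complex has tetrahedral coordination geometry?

[Hf(CN)₂(en)]²⁺

For [Hf(CN)₂(en)]²⁺: Summing ligand charges against the +2 overall charge gives an oxidation state of +4 for hafnium. Hf sits in group 4, so the d-electron count is 4 − 4 = 0. A d⁰ ion has no crystal-field stabilisation preference between square planar and tetrahedral, so four ligands adopt the sterically favoured tetrahedral geometry. → tetrahedral.
For [Rh(ox)₂]³−: Summing ligand charges against the −3 overall charge gives an oxidation state of +1 for rhodium. Rhodium is a group-9 element; Rh(I) is therefore d⁸. A 4d d⁸ ion has a large crystal-field splitting; square planar leaves the high-energy d_{x²−y²} orbital empty and maximises CFSE. → square planar.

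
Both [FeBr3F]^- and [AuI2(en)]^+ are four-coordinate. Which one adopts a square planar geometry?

[AuI2(en)]^+

For [FeBr3F]^-: Ligand charges: each bromide is −1; each fluoride is −1. With an overall charge of −1 the iron centre must be in the +3 oxidation state. Fe sits in group 8, so the d-electron count is 8 − 3 = 5. A high-spin d⁵ ion has zero CFSE in either geometry, so four ligands adopt the sterically favoured tetrahedral geometry. → tetrahedral.
For [AuI2(en)]^+: Each iodide is −1; ethylenediamine is neutral; balancing the +1 overall charge requires Au(III). Au sits in group 11, so the d-electron count is 11 − 3 = 8. A 5d d⁸ ion has a large crystal-field splitting; square planar leaves the high-energy d_{x²−y²} orbital empty and maximises CFSE. → square planar.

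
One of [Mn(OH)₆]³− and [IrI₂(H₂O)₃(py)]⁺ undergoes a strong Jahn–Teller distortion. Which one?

[Mn(OH)₆]³−: Each hydroxide is −1; balancing the −3 overall charge requires Mn(III). Group 7 minus oxidation state 3 gives a d⁴ configuration. Hydroxide is a weak-field ligand for a first-row metal, so the complex is high-spin. The t₂g³e_g¹ (high-spin) configuration has an unevenly filled e_g set; the Jahn–Teller theorem predicts a tetragonal distortion (typically axial elongation) to lift the degeneracy.
[IrI₂(H₂O)₃(py)]⁺: Ligand charges: each iodide is −1; water is neutral; pyridine is neutral. With an overall charge of +1 the iridium centre must be in the +3 oxidation state. Iridium is a group-9 element; Ir(III) is therefore d⁶. A 5d ion has a large Δₒ and is invariably low-spin. The d⁶ configuration leaves the e_g set evenly filled (or empty) — no strong Jahn–Teller driving force.

[Mn(OH)₆]³−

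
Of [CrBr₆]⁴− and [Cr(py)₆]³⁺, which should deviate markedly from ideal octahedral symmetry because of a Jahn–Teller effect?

[CrBr₆]⁴−

[CrBr₆]⁴−: Ligand charges: each bromide is −1. With an overall charge of −4 the chromium centre must be in the +2 oxidation state. Chromium is a group-6 element; Cr(II) is therefore d⁴. Bromide is a weak-field ligand for a first-row metal, so the complex is high-spin. The t₂g³e_g¹ (high-spin) configuration has an unevenly filled e_g set; the Jahn–Teller theorem predicts a tetragonal distortion (typically axial elongation) to lift the degeneracy.
[Cr(py)₆]³⁺: Summing ligand charges against the +3 overall charge gives an oxidation state of +3 for chromium. Chromium is a group-6 element; Cr(III) is therefore d³. The d³ configuration leaves the e_g set evenly filled (or empty) — no strong Jahn–Teller driving force.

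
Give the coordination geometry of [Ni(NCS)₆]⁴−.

Each isothiocyanate is −1; balancing the −4 overall charge requires Ni(II).
Ni sits in group 10, so the d-electron count is 10 − 2 = 8.
Coordination number: 6.
Six donors around a single metal centre give an octahedral coordination sphere.

octahedral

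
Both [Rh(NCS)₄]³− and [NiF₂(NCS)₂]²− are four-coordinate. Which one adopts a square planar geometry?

[Rh(NCS)₄]³−

For [Rh(NCS)₄]³−: Each isothiocyanate is −1; balancing the −3 overall charge requires Rh(I). Rhodium is a group-9 element; Rh(I) is therefore d⁸. A 4d d⁸ ion has a large crystal-field splitting; square planar leaves the high-energy d_{x²−y²} orbital empty and maximises CFSE. → square planar.
For [NiF₂(NCS)₂]²−: Each fluoride is −1; each isothiocyanate is −1; balancing the −2 overall charge requires Ni(II). Nickel is a group-10 element; Ni(II) is therefore d⁸. Fluoride and isothiocyanate are weak-field ligands. With weak-field ligands the CFSE gain from square planar is small, so a 3d d⁸ ion takes the sterically preferred tetrahedral geometry. → tetrahedral.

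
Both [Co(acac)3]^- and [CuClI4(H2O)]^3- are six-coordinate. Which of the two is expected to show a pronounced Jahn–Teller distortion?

[Co(acac)3]^-: Each acetylacetonate is −1; balancing the −1 overall charge requires Co(II). Group 9 minus oxidation state 2 gives a d⁷ configuration. Acetylacetonate is a weak-field ligand for a first-row metal, so the complex is high-spin. The d⁷ configuration leaves the e_g set evenly filled (or empty) — no strong Jahn–Teller driving force.
[CuClI4(H2O)]^3-: Ligand charges: each chloride is −1; each iodide is −1; water is neutral. With an overall charge of −3 the copper centre must be in the +2 oxidation state. Group 11 minus oxidation state 2 gives a d⁹ configuration. The t₂g⁶e_g³ configuration has an unevenly filled e_g set; the Jahn–Teller theorem predicts a tetragonal distortion (typically axial elongation) to lift the degeneracy.

[CuClI4(H2O)]^3-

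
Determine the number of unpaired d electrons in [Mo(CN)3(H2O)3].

3 unpaired electrons

Ligand charges: each cyanide is −1; water is neutral. With an overall charge of 0 the molybdenum centre must be in the +3 oxidation state.
Molybdenum is a group-6 element; Mo(III) is therefore d³.
In an octahedral field the d³ configuration is t₂g³e_g⁰ (only one arrangement possible), giving 3 unpaired electrons.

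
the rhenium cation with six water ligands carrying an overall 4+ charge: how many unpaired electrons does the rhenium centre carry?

Ligand charges: water is neutral. With an overall charge of +4 the rhenium centre must be in the +4 oxidation state.
Rhenium is a group-7 element; Re(IV) is therefore d³.
In an octahedral field the d³ configuration is t₂g³e_g⁰ (only one arrangement possible), giving 3 unpaired electrons.

3 unpaired electrons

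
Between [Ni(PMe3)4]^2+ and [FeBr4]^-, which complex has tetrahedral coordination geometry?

[FeBr4]^-

For [Ni(PMe3)4]^2+: Summing ligand charges against the +2 overall charge gives an oxidation state of +2 for nickel. Group 10 minus oxidation state 2 gives a d⁸ configuration. Trimethylphosphine is a strong-field ligand (high in the spectrochemical series). A 3d d⁸ ion with strong-field ligands gains enough CFSE to favour square planar over tetrahedral. → square planar.
For [FeBr4]^-: Summing ligand charges against the −1 overall charge gives an oxidation state of +3 for iron. Iron is a group-8 element; Fe(III) is therefore d⁵. A high-spin d⁵ ion has zero CFSE in either geometry, so four ligands adopt the sterically favoured tetrahedral geometry. → tetrahedral.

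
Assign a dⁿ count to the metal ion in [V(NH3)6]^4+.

d¹

Ligand charges: ammonia is neutral. With an overall charge of +4 the vanadium centre must be in the +4 oxidation state.
V sits in group 5, so the d-electron count is 5 − 4 = 1.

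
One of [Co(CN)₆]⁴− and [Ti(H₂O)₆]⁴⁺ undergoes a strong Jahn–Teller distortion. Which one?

[Co(CN)₆]⁴−

[Co(CN)₆]⁴−: Ligand charges: each cyanide is −1. With an overall charge of −4 the cobalt centre must be in the +2 oxidation state. Group 9 minus oxidation state 2 gives a d⁷ configuration. Cyanide is a strong-field ligand (high in the spectrochemical series) for a first-row metal, so the complex is low-spin. The t₂g⁶e_g¹ (low-spin) configuration has an unevenly filled e_g set; the Jahn–Teller theorem predicts a tetragonal distortion (typically axial elongation) to lift the degeneracy.
[Ti(H₂O)₆]⁴⁺: Ligand charges: water is neutral. With an overall charge of +4 the titanium centre must be in the +4 oxidation state. Ti sits in group 4, so the d-electron count is 4 − 4 = 0. The d⁰ configuration leaves the e_g set evenly filled (or empty) — no strong Jahn–Teller driving force.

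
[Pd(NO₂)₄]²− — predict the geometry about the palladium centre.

Each nitro (N-bound nitrite) is −1; balancing the −2 overall charge requires Pd(II).
Palladium is a group-10 element; Pd(II) is therefore d⁸.
Coordination number: 4.
A 4d d⁸ ion has a large crystal-field splitting; square planar leaves the high-energy d_{x²−y²} orbital empty and maximises CFSE.

square planar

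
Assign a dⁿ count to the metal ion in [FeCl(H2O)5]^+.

d6

Each chloride is −1; water is neutral; balancing the +1 overall charge requires Fe(II).
Fe sits in group 8, so the d-electron count is 8 − 2 = 6.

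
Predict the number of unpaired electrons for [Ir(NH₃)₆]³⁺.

0

Ammonia is neutral; balancing the +3 overall charge requires Ir(III).
Iridium is a group-9 element; Ir(III) is therefore d⁶.
The spin state decides the count: a 5d ion has a large Δₒ and is invariably low-spin.
An octahedral low-spin d⁶ ion is t₂g⁶e_g⁰, giving 0 unpaired electrons.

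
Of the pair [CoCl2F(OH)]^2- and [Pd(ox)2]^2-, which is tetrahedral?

For [CoCl2F(OH)]^2-: Each chloride is −1; each fluoride is −1; each hydroxide is −1; balancing the −2 overall charge requires Co(II). Group 9 minus oxidation state 2 gives a d⁷ configuration. For a high-spin 3d d⁷ ion with weak-field ligands the small Δₜ gives little square-planar CFSE advantage, so four ligands adopt the sterically favoured tetrahedral geometry. → tetrahedral.
For [Pd(ox)2]^2-: Ligand charges: each oxalate is −2. With an overall charge of −2 the palladium centre must be in the +2 oxidation state. Group 10 minus oxidation state 2 gives a d⁸ configuration. A 4d d⁸ ion has a large crystal-field splitting; square planar leaves the high-energy d_{x²−y²} orbital empty and maximises CFSE. → square planar.

[CoCl2F(OH)]^2-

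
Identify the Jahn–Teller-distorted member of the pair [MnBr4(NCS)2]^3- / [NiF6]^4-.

[MnBr4(NCS)2]^3-: Summing ligand charges against the −3 overall charge gives an oxidation state of +3 for manganese. Mn sits in group 7, so the d-electron count is 7 − 3 = 4. Bromide and isothiocyanate are weak-field ligands for a first-row metal, so the complex is high-spin. The t₂g³e_g¹ (high-spin) configuration has an unevenly filled e_g set; the Jahn–Teller theorem predicts a tetragonal distortion (typically axial elongation) to lift the degeneracy.
[NiF6]^4-: Ligand charges: each fluoride is −1. With an overall charge of −4 the nickel centre must be in the +2 oxidation state. Nickel is a group-10 element; Ni(II) is therefore d⁸. The d⁸ configuration leaves the e_g set evenly filled (or empty) — no strong Jahn–Teller driving force.

[MnBr4(NCS)2]^3-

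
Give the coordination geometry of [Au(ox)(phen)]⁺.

square planar

Each oxalate is −2; 1,10-phenanthroline is neutral; balancing the +1 overall charge requires Au(III).
Au sits in group 11, so the d-electron count is 11 − 3 = 8.
Counting donor atoms: 1×oxalate (bidentate) → 2 donors; 1×1,10-phenanthroline (bidentate) → 2 donors. Coordination number = 4.
A 5d d⁸ ion has a large crystal-field splitting; square planar leaves the high-energy d_{x²−y²} orbital empty and maximises CFSE.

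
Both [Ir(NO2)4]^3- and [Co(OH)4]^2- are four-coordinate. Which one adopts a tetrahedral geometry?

For [Ir(NO2)4]^3-: Summing ligand charges against the −3 overall charge gives an oxidation state of +1 for iridium. Iridium is a group-9 element; Ir(I) is therefore d⁸. A 5d d⁸ ion has a large crystal-field splitting; square planar leaves the high-energy d_{x²−y²} orbital empty and maximises CFSE. → square planar.
For [Co(OH)4]^2-: Ligand charges: each hydroxide is −1. With an overall charge of −2 the cobalt centre must be in the +2 oxidation state. Group 9 minus oxidation state 2 gives a d⁷ configuration. For a high-spin 3d d⁷ ion with weak-field ligands the small Δₜ gives little square-planar CFSE advantage, so four ligands adopt the sterically favoured tetrahedral geometry. → tetrahedral.

[Co(OH)4]^2-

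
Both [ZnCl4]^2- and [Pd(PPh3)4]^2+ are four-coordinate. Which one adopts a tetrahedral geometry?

[ZnCl4]^2-

For [ZnCl4]^2-: Ligand charges: each chloride is −1. With an overall charge of −2 the zinc centre must be in the +2 oxidation state. Group 12 minus oxidation state 2 gives a d¹⁰ configuration. A d¹⁰ ion has no crystal-field stabilisation preference between square planar and tetrahedral, so four ligands adopt the sterically favoured tetrahedral geometry. → tetrahedral.
For [Pd(PPh3)4]^2+: Triphenylphosphine is neutral; balancing the +2 overall charge requires Pd(II). Group 10 minus oxidation state 2 gives a d⁸ configuration. A 4d d⁸ ion has a large crystal-field splitting; square planar leaves the high-energy d_{x²−y²} orbital empty and maximises CFSE. → square planar.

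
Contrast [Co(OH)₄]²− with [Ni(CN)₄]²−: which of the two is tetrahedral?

For [Co(OH)₄]²−: Each hydroxide is −1; balancing the −2 overall charge requires Co(II). Co sits in group 9, so the d-electron count is 9 − 2 = 7. For a high-spin 3d d⁷ ion with weak-field ligands the small Δₜ gives little square-planar CFSE advantage, so four ligands adopt the sterically favoured tetrahedral geometry. → tetrahedral.
For [Ni(CN)₄]²−: Summing ligand charges against the −2 overall charge gives an oxidation state of +2 for nickel. Group 10 minus oxidation state 2 gives a d⁸ configuration. Cyanide is a strong-field ligand (high in the spectrochemical series). A 3d d⁸ ion with strong-field ligands gains enough CFSE to favour square planar over tetrahedral. → square planar.

[Co(OH)₄]²−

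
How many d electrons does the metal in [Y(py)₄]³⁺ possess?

Pyridine is neutral; balancing the +3 overall charge requires Y(III).
Y sits in group 3, so the d-electron count is 3 − 3 = 0.

d⁰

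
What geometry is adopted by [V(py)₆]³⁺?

octahedral

Summing ligand charges against the +3 overall charge gives an oxidation state of +3 for vanadium.
Vanadium is a group-5 element; V(III) is therefore d².
Coordination number: 6.
Six donors around a single metal centre give an octahedral coordination sphere.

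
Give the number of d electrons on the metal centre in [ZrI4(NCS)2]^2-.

d0

Summing ligand charges against the −2 overall charge gives an oxidation state of +4 for zirconium.
Zr sits in group 4, so the d-electron count is 4 − 4 = 0.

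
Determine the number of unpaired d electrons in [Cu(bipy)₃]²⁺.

2,2′-bipyridine is neutral; balancing the +2 overall charge requires Cu(II).
Cu sits in group 11, so the d-electron count is 11 − 2 = 9.
Counting donor atoms: 3×2,2′-bipyridine (bidentate) → 6 donors. Coordination number = 6.
In an octahedral field the d⁹ configuration is t₂g⁶e_g³ (only one arrangement possible), giving 1 unpaired electron.

1 unpaired electron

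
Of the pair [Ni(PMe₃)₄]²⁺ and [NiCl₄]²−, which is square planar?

[Ni(PMe₃)₄]²⁺

For [Ni(PMe₃)₄]²⁺: Trimethylphosphine is neutral; balancing the +2 overall charge requires Ni(II). Nickel is a group-10 element; Ni(II) is therefore d⁸. Trimethylphosphine is a strong-field ligand (high in the spectrochemical series). A 3d d⁸ ion with strong-field ligands gains enough CFSE to favour square planar over tetrahedral. → square planar.
For [NiCl₄]²−: Each chloride is −1; balancing the −2 overall charge requires Ni(II). Ni sits in group 10, so the d-electron count is 10 − 2 = 8. Chloride is a weak-field ligand. With weak-field ligands the CFSE gain from square planar is small, so a 3d d⁸ ion takes the sterically preferred tetrahedral geometry. → tetrahedral.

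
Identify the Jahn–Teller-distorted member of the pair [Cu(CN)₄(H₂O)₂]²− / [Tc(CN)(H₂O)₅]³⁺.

[Cu(CN)₄(H₂O)₂]²−: Ligand charges: each cyanide is −1; water is neutral. With an overall charge of −2 the copper centre must be in the +2 oxidation state. Copper is a group-11 element; Cu(II) is therefore d⁹. The t₂g⁶e_g³ configuration has an unevenly filled e_g set; the Jahn–Teller theorem predicts a tetragonal distortion (typically axial elongation) to lift the degeneracy.
[Tc(CN)(H₂O)₅]³⁺: Summing ligand charges against the +3 overall charge gives an oxidation state of +4 for technetium. Group 7 minus oxidation state 4 gives a d³ configuration. The d³ configuration leaves the e_g set evenly filled (or empty) — no strong Jahn–Teller driving force.

[Cu(CN)₄(H₂O)₂]²−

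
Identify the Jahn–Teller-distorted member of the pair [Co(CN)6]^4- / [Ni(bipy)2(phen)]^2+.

[Co(CN)6]^4-

[Co(CN)6]^4-: Ligand charges: each cyanide is −1. With an overall charge of −4 the cobalt centre must be in the +2 oxidation state. Group 9 minus oxidation state 2 gives a d⁷ configuration. Cyanide is a strong-field ligand (high in the spectrochemical series) for a first-row metal, so the complex is low-spin. The t₂g⁶e_g¹ (low-spin) configuration has an unevenly filled e_g set; the Jahn–Teller theorem predicts a tetragonal distortion (typically axial elongation) to lift the degeneracy.
[Ni(bipy)2(phen)]^2+: Ligand charges: 2,2′-bipyridine is neutral; 1,10-phenanthroline is neutral. With an overall charge of +2 the nickel centre must be in the +2 oxidation state. Nickel is a group-10 element; Ni(II) is therefore d⁸. The d⁸ configuration leaves the e_g set evenly filled (or empty) — no strong Jahn–Teller driving force.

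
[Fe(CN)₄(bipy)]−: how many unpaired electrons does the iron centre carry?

1

Each cyanide is −1; 2,2′-bipyridine is neutral; balancing the −1 overall charge requires Fe(III).
Group 8 minus oxidation state 3 gives a d⁵ configuration.
Counting donor atoms: 4×cyanide (monodentate) → 4 donors; 1×2,2′-bipyridine (bidentate) → 2 donors. Coordination number = 6.
The spin state decides the count: Cyanide is a strong-field ligand (high in the spectrochemical series) for a first-row metal, so the complex is low-spin.
An octahedral low-spin d⁵ ion is t₂g⁵e_g⁰, giving 1 unpaired electron.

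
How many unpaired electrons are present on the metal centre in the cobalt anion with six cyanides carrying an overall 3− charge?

Ligand charges: each cyanide is −1. With an overall charge of −3 the cobalt centre must be in the +3 oxidation state.
Co sits in group 9, so the d-electron count is 9 − 3 = 6.
The spin state decides the count: Co(III) has an exceptionally large octahedral splitting and is low-spin with essentially every ligand except fluoride.
An octahedral low-spin d⁶ ion is t₂g⁶e_g⁰, giving 0 unpaired electrons.

0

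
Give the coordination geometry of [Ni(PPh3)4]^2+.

square planar

Ligand charges: triphenylphosphine is neutral. With an overall charge of +2 the nickel centre must be in the +2 oxidation state.
Ni sits in group 10, so the d-electron count is 10 − 2 = 8.
Coordination number: 4.
Triphenylphosphine is a strong-field ligand (high in the spectrochemical series).
A 3d d⁸ ion with strong-field ligands gains enough CFSE to favour square planar over tetrahedral.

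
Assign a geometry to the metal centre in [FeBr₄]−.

Ligand charges: each bromide is −1. With an overall charge of −1 the iron centre must be in the +3 oxidation state.
Group 8 minus oxidation state 3 gives a d⁵ configuration.
Coordination number: 4.
Bromide is a weak-field ligand.
A high-spin d⁵ ion has zero CFSE in either geometry, so four ligands adopt the sterically favoured tetrahedral geometry.

tetrahedral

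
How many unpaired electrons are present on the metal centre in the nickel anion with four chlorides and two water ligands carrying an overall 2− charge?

Each chloride is −1; water is neutral; balancing the −2 overall charge requires Ni(II).
Ni sits in group 10, so the d-electron count is 10 − 2 = 8.
In an octahedral field the d⁸ configuration is t₂g⁶e_g² (only one arrangement possible), giving 2 unpaired electrons.

2 unpaired electrons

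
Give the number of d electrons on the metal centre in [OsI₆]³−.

d5

Ligand charges: each iodide is −1. With an overall charge of −3 the osmium centre must be in the +3 oxidation state.
Os sits in group 8, so the d-electron count is 8 − 3 = 5.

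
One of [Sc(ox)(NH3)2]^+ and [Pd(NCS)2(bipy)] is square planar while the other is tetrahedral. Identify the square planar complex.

For [Sc(ox)(NH3)2]^+: Each oxalate is −2; ammonia is neutral; balancing the +1 overall charge requires Sc(III). Scandium is a group-3 element; Sc(III) is therefore d⁰. A d⁰ ion has no crystal-field stabilisation preference between square planar and tetrahedral, so four ligands adopt the sterically favoured tetrahedral geometry. → tetrahedral.
For [Pd(NCS)2(bipy)]: Ligand charges: each isothiocyanate is −1; 2,2′-bipyridine is neutral. With an overall charge of 0 the palladium centre must be in the +2 oxidation state. Group 10 minus oxidation state 2 gives a d⁸ configuration. A 4d d⁸ ion has a large crystal-field splitting; square planar leaves the high-energy d_{x²−y²} orbital empty and maximises CFSE. → square planar.

[Pd(NCS)2(bipy)]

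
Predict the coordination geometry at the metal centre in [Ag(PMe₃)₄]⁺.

tetrahedral

Summing ligand charges against the +1 overall charge gives an oxidation state of +1 for silver.
Silver is a group-11 element; Ag(I) is therefore d¹⁰.
Coordination number: 4.
A d¹⁰ ion has no crystal-field stabilisation preference between square planar and tetrahedral, so four ligands adopt the sterically favoured tetrahedral geometry.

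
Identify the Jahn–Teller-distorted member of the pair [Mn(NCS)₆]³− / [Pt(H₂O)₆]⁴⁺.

[Mn(NCS)₆]³−

[Mn(NCS)₆]³−: Summing ligand charges against the −3 overall charge gives an oxidation state of +3 for manganese. Manganese is a group-7 element; Mn(III) is therefore d⁴. Isothiocyanate is a weak-field ligand for a first-row metal, so the complex is high-spin. The t₂g³e_g¹ (high-spin) configuration has an unevenly filled e_g set; the Jahn–Teller theorem predicts a tetragonal distortion (typically axial elongation) to lift the degeneracy.
[Pt(H₂O)₆]⁴⁺: Summing ligand charges against the +4 overall charge gives an oxidation state of +4 for platinum. Pt sits in group 10, so the d-electron count is 10 − 4 = 6. A 5d ion has a large Δₒ and is invariably low-spin. The d⁶ configuration leaves the e_g set evenly filled (or empty) — no strong Jahn–Teller driving force.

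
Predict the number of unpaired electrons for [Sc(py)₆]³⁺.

Summing ligand charges against the +3 overall charge gives an oxidation state of +3 for scandium.
Sc sits in group 3, so the d-electron count is 3 − 3 = 0.
In an octahedral field the d⁰ configuration is t₂g⁰e_g⁰, giving 0 unpaired electrons.

0 unpaired electrons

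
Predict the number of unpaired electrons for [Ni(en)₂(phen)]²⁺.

Ethylenediamine is neutral; 1,10-phenanthroline is neutral; balancing the +2 overall charge requires Ni(II).
Nickel is a group-10 element; Ni(II) is therefore d⁸.
Counting donor atoms: 2×ethylenediamine (bidentate) → 4 donors; 1×1,10-phenanthroline (bidentate) → 2 donors. Coordination number = 6.
In an octahedral field the d⁸ configuration is t₂g⁶e_g² (only one arrangement possible), giving 2 unpaired electrons.

2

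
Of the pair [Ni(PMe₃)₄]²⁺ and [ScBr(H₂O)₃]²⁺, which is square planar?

[Ni(PMe₃)₄]²⁺

For [Ni(PMe₃)₄]²⁺: Trimethylphosphine is neutral; balancing the +2 overall charge requires Ni(II). Ni sits in group 10, so the d-electron count is 10 − 2 = 8. Trimethylphosphine is a strong-field ligand (high in the spectrochemical series). A 3d d⁸ ion with strong-field ligands gains enough CFSE to favour square planar over tetrahedral. → square planar.
For [ScBr(H₂O)₃]²⁺: Each bromide is −1; water is neutral; balancing the +2 overall charge requires Sc(III). Scandium is a group-3 element; Sc(III) is therefore d⁰. A d⁰ ion has no crystal-field stabilisation preference between square planar and tetrahedral, so four ligands adopt the sterically favoured tetrahedral geometry. → tetrahedral.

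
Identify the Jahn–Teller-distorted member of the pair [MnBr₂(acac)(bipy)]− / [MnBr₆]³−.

[MnBr₆]³−

[MnBr₂(acac)(bipy)]−: Ligand charges: each bromide is −1; each acetylacetonate is −1; 2,2′-bipyridine is neutral. With an overall charge of −1 the manganese centre must be in the +2 oxidation state. Group 7 minus oxidation state 2 gives a d⁵ configuration. Acetylacetonate and bromide are weak-field ligands for a first-row metal, so the complex is high-spin. The d⁵ configuration leaves the e_g set evenly filled (or empty) — no strong Jahn–Teller driving force.
[MnBr₆]³−: Ligand charges: each bromide is −1. With an overall charge of −3 the manganese centre must be in the +3 oxidation state. Mn sits in group 7, so the d-electron count is 7 − 3 = 4. Bromide is a weak-field ligand for a first-row metal, so the complex is high-spin. The t₂g³e_g¹ (high-spin) configuration has an unevenly filled e_g set; the Jahn–Teller theorem predicts a tetragonal distortion (typically axial elongation) to lift the degeneracy.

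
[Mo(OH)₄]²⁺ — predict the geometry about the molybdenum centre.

Each hydroxide is −1; balancing the +2 overall charge requires Mo(VI).
Group 6 minus oxidation state 6 gives a d⁰ configuration.
With 4 monodentate ligands the coordination number is 4.
A d⁰ ion has no crystal-field stabilisation preference between square planar and tetrahedral, so four ligands adopt the sterically favoured tetrahedral geometry.

tetrahedral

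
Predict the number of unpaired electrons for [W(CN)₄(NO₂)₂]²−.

Summing ligand charges against the −2 overall charge gives an oxidation state of +4 for tungsten.
Tungsten is a group-6 element; W(IV) is therefore d².
In an octahedral field the d² configuration is t₂g²e_g⁰ (only one arrangement possible), giving 2 unpaired electrons.

2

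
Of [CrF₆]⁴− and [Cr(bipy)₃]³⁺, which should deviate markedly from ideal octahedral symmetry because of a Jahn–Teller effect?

[CrF₆]⁴−: Ligand charges: each fluoride is −1. With an overall charge of −4 the chromium centre must be in the +2 oxidation state. Group 6 minus oxidation state 2 gives a d⁴ configuration. Fluoride is a weak-field ligand for a first-row metal, so the complex is high-spin. The t₂g³e_g¹ (high-spin) configuration has an unevenly filled e_g set; the Jahn–Teller theorem predicts a tetragonal distortion (typically axial elongation) to lift the degeneracy.
[Cr(bipy)₃]³⁺: Summing ligand charges against the +3 overall charge gives an oxidation state of +3 for chromium. Cr sits in group 6, so the d-electron count is 6 − 3 = 3. The d³ configuration leaves the e_g set evenly filled (or empty) — no strong Jahn–Teller driving force.

[CrF₆]⁴−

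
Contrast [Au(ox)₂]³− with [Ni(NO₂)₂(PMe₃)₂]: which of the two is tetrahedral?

[Au(ox)₂]³−

For [Au(ox)₂]³−: Ligand charges: each oxalate is −2. With an overall charge of −3 the gold centre must be in the +1 oxidation state. Au sits in group 11, so the d-electron count is 11 − 1 = 10. A d¹⁰ ion has no crystal-field stabilisation preference between square planar and tetrahedral, so four ligands adopt the sterically favoured tetrahedral geometry. → tetrahedral.
For [Ni(NO₂)₂(PMe₃)₂]: Ligand charges: each nitro (N-bound nitrite) is −1; trimethylphosphine is neutral. With an overall charge of 0 the nickel centre must be in the +2 oxidation state. Nickel is a group-10 element; Ni(II) is therefore d⁸. Nitro (N-bound nitrite) and trimethylphosphine are strong-field ligands (high in the spectrochemical series). A 3d d⁸ ion with strong-field ligands gains enough CFSE to favour square planar over tetrahedral. → square planar.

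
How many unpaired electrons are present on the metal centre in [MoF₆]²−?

Each fluoride is −1; balancing the −2 overall charge requires Mo(IV).
Mo sits in group 6, so the d-electron count is 6 − 4 = 2.
In an octahedral field the d² configuration is t₂g²e_g⁰ (only one arrangement possible), giving 2 unpaired electrons.

2 unpaired electrons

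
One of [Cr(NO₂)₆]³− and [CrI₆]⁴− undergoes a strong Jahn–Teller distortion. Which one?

[CrI₆]⁴−

[Cr(NO₂)₆]³−: Summing ligand charges against the −3 overall charge gives an oxidation state of +3 for chromium. Group 6 minus oxidation state 3 gives a d³ configuration. The d³ configuration leaves the e_g set evenly filled (or empty) — no strong Jahn–Teller driving force.
[CrI₆]⁴−: Each iodide is −1; balancing the −4 overall charge requires Cr(II). Group 6 minus oxidation state 2 gives a d⁴ configuration. Iodide is a weak-field ligand for a first-row metal, so the complex is high-spin. The t₂g³e_g¹ (high-spin) configuration has an unevenly filled e_g set; the Jahn–Teller theorem predicts a tetragonal distortion (typically axial elongation) to lift the degeneracy.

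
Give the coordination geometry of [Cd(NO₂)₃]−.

trigonal planar

Ligand charges: each nitro (N-bound nitrite) is −1. With an overall charge of −1 the cadmium centre must be in the +2 oxidation state.
Cadmium is a group-12 element; Cd(II) is therefore d¹⁰.
Coordination number: 3.
Three ligands around a d¹⁰ centre minimise repulsion in a trigonal-planar arrangement.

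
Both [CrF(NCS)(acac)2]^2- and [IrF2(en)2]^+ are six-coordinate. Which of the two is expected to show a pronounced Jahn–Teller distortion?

[CrF(NCS)(acac)2]^2-: Ligand charges: each fluoride is −1; each isothiocyanate is −1; each acetylacetonate is −1. With an overall charge of −2 the chromium centre must be in the +2 oxidation state. Cr sits in group 6, so the d-electron count is 6 − 2 = 4. Acetylacetonate, fluoride, and isothiocyanate are weak-field ligands for a first-row metal, so the complex is high-spin. The t₂g³e_g¹ (high-spin) configuration has an unevenly filled e_g set; the Jahn–Teller theorem predicts a tetragonal distortion (typically axial elongation) to lift the degeneracy.
[IrF2(en)2]^+: Ligand charges: each fluoride is −1; ethylenediamine is neutral. With an overall charge of +1 the iridium centre must be in the +3 oxidation state. Ir sits in group 9, so the d-electron count is 9 − 3 = 6. A 5d ion has a large Δₒ and is invariably low-spin. The d⁶ configuration leaves the e_g set evenly filled (or empty) — no strong Jahn–Teller driving force.

[CrF(NCS)(acac)2]^2-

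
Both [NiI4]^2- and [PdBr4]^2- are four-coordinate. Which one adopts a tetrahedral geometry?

[NiI4]^2-

For [NiI4]^2-: Ligand charges: each iodide is −1. With an overall charge of −2 the nickel centre must be in the +2 oxidation state. Ni sits in group 10, so the d-electron count is 10 − 2 = 8. Iodide is a weak-field ligand. With weak-field ligands the CFSE gain from square planar is small, so a 3d d⁸ ion takes the sterically preferred tetrahedral geometry. → tetrahedral.
For [PdBr4]^2-: Summing ligand charges against the −2 overall charge gives an oxidation state of +2 for palladium. Pd sits in group 10, so the d-electron count is 10 − 2 = 8. A 4d d⁸ ion has a large crystal-field splitting; square planar leaves the high-energy d_{x²−y²} orbital empty and maximises CFSE. → square planar.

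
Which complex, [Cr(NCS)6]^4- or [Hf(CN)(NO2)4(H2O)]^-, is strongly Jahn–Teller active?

[Cr(NCS)6]^4-

[Cr(NCS)6]^4-: Ligand charges: each isothiocyanate is −1. With an overall charge of −4 the chromium centre must be in the +2 oxidation state. Cr sits in group 6, so the d-electron count is 6 − 2 = 4. Isothiocyanate is a weak-field ligand for a first-row metal, so the complex is high-spin. The t₂g³e_g¹ (high-spin) configuration has an unevenly filled e_g set; the Jahn–Teller theorem predicts a tetragonal distortion (typically axial elongation) to lift the degeneracy.
[Hf(CN)(NO2)4(H2O)]^-: Each cyanide is −1; each nitro (N-bound nitrite) is −1; water is neutral; balancing the −1 overall charge requires Hf(IV). Hf sits in group 4, so the d-electron count is 4 − 4 = 0. The d⁰ configuration leaves the e_g set evenly filled (or empty) — no strong Jahn–Teller driving force.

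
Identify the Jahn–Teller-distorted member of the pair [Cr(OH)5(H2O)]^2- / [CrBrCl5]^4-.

[CrBrCl5]^4-

[Cr(OH)5(H2O)]^2-: Ligand charges: each hydroxide is −1; water is neutral. With an overall charge of −2 the chromium centre must be in the +3 oxidation state. Chromium is a group-6 element; Cr(III) is therefore d³. The d³ configuration leaves the e_g set evenly filled (or empty) — no strong Jahn–Teller driving force.
[CrBrCl5]^4-: Ligand charges: each bromide is −1; each chloride is −1. With an overall charge of −4 the chromium centre must be in the +2 oxidation state. Group 6 minus oxidation state 2 gives a d⁴ configuration. Bromide and chloride are weak-field ligands for a first-row metal, so the complex is high-spin. The t₂g³e_g¹ (high-spin) configuration has an unevenly filled e_g set; the Jahn–Teller theorem predicts a tetragonal distortion (typically axial elongation) to lift the degeneracy.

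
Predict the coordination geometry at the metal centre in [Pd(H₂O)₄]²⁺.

square planar

Summing ligand charges against the +2 overall charge gives an oxidation state of +2 for palladium.
Pd sits in group 10, so the d-electron count is 10 − 2 = 8.
Coordination number: 4.
A 4d d⁸ ion has a large crystal-field splitting; square planar leaves the high-energy d_{x²−y²} orbital empty and maximises CFSE.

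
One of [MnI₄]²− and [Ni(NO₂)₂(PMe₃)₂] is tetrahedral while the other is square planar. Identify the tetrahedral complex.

For [MnI₄]²−: Summing ligand charges against the −2 overall charge gives an oxidation state of +2 for manganese. Manganese is a group-7 element; Mn(II) is therefore d⁵. A high-spin d⁵ ion has zero CFSE in either geometry, so four ligands adopt the sterically favoured tetrahedral geometry. → tetrahedral.
For [Ni(NO₂)₂(PMe₃)₂]: Ligand charges: each nitro (N-bound nitrite) is −1; trimethylphosphine is neutral. With an overall charge of 0 the nickel centre must be in the +2 oxidation state. Group 10 minus oxidation state 2 gives a d⁸ configuration. Nitro (N-bound nitrite) and trimethylphosphine are strong-field ligands (high in the spectrochemical series). A 3d d⁸ ion with strong-field ligands gains enough CFSE to favour square planar over tetrahedral. → square planar.

[MnI₄]²−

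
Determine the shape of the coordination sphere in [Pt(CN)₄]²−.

square planar

Summing ligand charges against the −2 overall charge gives an oxidation state of +2 for platinum.
Group 10 minus oxidation state 2 gives a d⁸ configuration.
With 4 monodentate ligands the coordination number is 4.
A 5d d⁸ ion has a large crystal-field splitting; square planar leaves the high-energy d_{x²−y²} orbital empty and maximises CFSE.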